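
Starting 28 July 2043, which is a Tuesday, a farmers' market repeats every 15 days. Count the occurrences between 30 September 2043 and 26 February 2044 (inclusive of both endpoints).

Occurrences land 15·i days after 28 July 2043 for i = 0, 1, 2, …
30 September 2043 is 64 days after the start; 64 ÷ 15 = 4 remainder 4; since the remainder is 4, round up to i = 5. First occurrence in the window: #6 on 11 October 2043 (5×15 = 75 days in).
26 February 2044 is 213 days after the start; 213 ÷ 15 = 14 remainder 3. Last occurrence in the window: #15 on 23 February 2044.
Occurrences #6 through #15: 10 in total.

10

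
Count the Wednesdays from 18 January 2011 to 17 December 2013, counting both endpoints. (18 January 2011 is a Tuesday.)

152

18 January 2011 is a Tuesday; the first Wednesday on or after it is 19 January 2011 (1 day later).
From 19 January 2011 to 17 December 2013: 346 + 366 + 351 = 1063 days (rest of 2011, 2012, to 17 December 2013 in 2013).
1063 ÷ 7 = 151 full weeks with remainder 6, so 151 more Wednesdays after the first → 152.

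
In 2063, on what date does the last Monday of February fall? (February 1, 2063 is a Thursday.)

February 26, 2063

February 2063 begins on a Thursday, so the first Monday is February 5 (4 days later).
February 2063 has 28 days. Adding weeks: 5, 12, 19, 26 — the last one ≤ 28 is the 26th.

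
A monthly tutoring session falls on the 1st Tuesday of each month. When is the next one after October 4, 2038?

October 2038 starts on a Friday, so its 1st Tuesday is October 5, 2038 (4 days in).
October 5, 2038 is after October 4, 2038, so that is the next one.

October 5, 2038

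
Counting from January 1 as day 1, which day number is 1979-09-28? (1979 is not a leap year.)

Days in months before September: 31 + 28 + 31 + 30 + 31 + 30 + 31 + 31 = 243.
Plus 28 days into September → day 271.

271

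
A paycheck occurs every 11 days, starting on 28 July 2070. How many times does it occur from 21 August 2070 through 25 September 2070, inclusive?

Occurrences land 11·i days after 28 July 2070 for i = 0, 1, 2, …
21 August 2070 is 24 days after the start; 24 ÷ 11 = 2 remainder 2; since the remainder is 2, round up to i = 3. First occurrence in the window: #4 on 30 August 2070 (3×11 = 33 days in).
25 September 2070 is 59 days after the start; 59 ÷ 11 = 5 remainder 4. Last occurrence in the window: #6 on 21 September 2070.
Occurrences #4 through #6: 3 in total.

3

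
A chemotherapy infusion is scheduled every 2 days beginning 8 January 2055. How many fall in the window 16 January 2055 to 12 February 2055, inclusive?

14

Occurrences land 2·i days after 8 January 2055 for i = 0, 1, 2, …
16 January 2055 is 8 days after the start; 8 ÷ 2 = 4 remainder 0. First occurrence in the window: #5 on 16 January 2055 (4×2 = 8 days in).
12 February 2055 is 35 days after the start; 35 ÷ 2 = 17 remainder 1. Last occurrence in the window: #18 on 11 February 2055.
Occurrences #5 through #18: 14 in total.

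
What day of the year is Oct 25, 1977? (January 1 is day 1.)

298

Days in months before Oct: 31 + 28 + 31 + 30 + 31 + 30 + 31 + 31 + 30 = 273.
Plus 25 days into Oct → day 298.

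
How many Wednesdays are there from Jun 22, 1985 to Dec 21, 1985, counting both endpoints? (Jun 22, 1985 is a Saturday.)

Jun 22, 1985 is a Saturday; the first Wednesday on or after it is Jun 26, 1985 (4 days later).
From Jun 26, 1985 to Dec 21, 1985: 4 + 31 + 31 + 30 + 31 + 30 + 21 = 178 days (rest of Jun, Jul, Aug, Sep, Oct, Nov, Dec).
178 ÷ 7 = 25 full weeks with remainder 3, so 25 more Wednesdays after the first → 26.

26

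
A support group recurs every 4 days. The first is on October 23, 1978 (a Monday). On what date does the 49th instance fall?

May 3, 1979

The 49th occurrence is 48 intervals after the first: 48 × 4 = 192 days after October 23, 1978.
October has 31 days — 8 days to the end of October leaves 184.
November has 30 days (154 left).
December has 31 days (123 left).
January has 31 days (92 left).
February has 28 days (64 left).
March has 31 days (33 left).
April has 30 days (3 left).
3 days into May → May 3, 1979.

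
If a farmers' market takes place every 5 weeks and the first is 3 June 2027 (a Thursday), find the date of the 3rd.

The 3rd occurrence is 2 intervals after the first: 2 × 35 = 70 days after 3 June 2027.
June has 30 days — 27 days to the end of June leaves 43.
July has 31 days (12 left).
12 days into August → 12 August 2027.

12 August 2027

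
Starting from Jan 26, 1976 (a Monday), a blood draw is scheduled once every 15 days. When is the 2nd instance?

The 2nd occurrence is 1 interval after the first: 1 × 15 = 15 days after Jan 26, 1976.
Jan has 31 days — 5 days to the end of Jan leaves 10.
10 days into Feb → Feb 10, 1976.

Feb 10, 1976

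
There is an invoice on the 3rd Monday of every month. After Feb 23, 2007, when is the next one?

Feb 2007 starts on a Thursday; its first Monday is the 5th, so the 3rd Monday is the 19th — Feb 19, 2007.
That is not after Feb 23, 2007, so look at Mar 2007.
Mar 2007 starts on a Thursday; its first Monday is the 5th, so the 3rd Monday is the 19th — Mar 19, 2007.

Mar 19, 2007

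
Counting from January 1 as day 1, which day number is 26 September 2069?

269

Days in months before September: 31 + 28 + 31 + 30 + 31 + 30 + 31 + 31 = 243.
Plus 26 days into September → day 269.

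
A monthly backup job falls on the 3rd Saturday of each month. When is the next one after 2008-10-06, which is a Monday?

October 2008 starts on a Wednesday; its first Saturday is the 4th, so the 3rd Saturday is the 18th — 2008-10-18.
2008-10-18 is after 2008-10-06, so that is the next one.

2008-10-18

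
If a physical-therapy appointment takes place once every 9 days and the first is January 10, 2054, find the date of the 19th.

June 21, 2054

The 19th occurrence is 18 intervals after the first: 18 × 9 = 162 days after January 10, 2054.
January has 31 days — 21 days to the end of January leaves 141.
February has 28 days (113 left).
March has 31 days (82 left).
April has 30 days (52 left).
May has 31 days (21 left).
21 days into June → June 21, 2054.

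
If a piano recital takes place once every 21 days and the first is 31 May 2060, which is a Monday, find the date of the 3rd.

The 3rd occurrence is 2 intervals after the first: 2 × 21 = 42 days after 31 May 2060.
May has 31 days — 0 days to the end of May leaves 42.
June has 30 days (12 left).
12 days into July → 12 July 2060.

12 July 2060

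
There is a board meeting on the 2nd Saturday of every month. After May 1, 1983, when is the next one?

May 14, 1983

May 1983 starts on a Sunday; its first Saturday is the 7th, so the 2nd Saturday is the 14th — May 14, 1983.
May 14, 1983 is after May 1, 1983, so that is the next one.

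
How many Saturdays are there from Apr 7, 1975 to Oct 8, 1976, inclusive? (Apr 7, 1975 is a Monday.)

78

Apr 7, 1975 is a Monday; the first Saturday on or after it is Apr 12, 1975 (5 days later).
From Apr 12, 1975 to Oct 8, 1976: 263 + 282 = 545 days (rest of 1975, to Oct 8, 1976 in 1976).
545 ÷ 7 = 77 full weeks with remainder 6, so 77 more Saturdays after the first → 78.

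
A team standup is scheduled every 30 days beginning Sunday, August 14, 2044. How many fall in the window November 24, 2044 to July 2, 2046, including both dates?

19

Occurrences land 30·i days after August 14, 2044 for i = 0, 1, 2, …
November 24, 2044 is 102 days after the start; 102 ÷ 30 = 3 remainder 12; since the remainder is 12, round up to i = 4. First occurrence in the window: #5 on December 12, 2044 (4×30 = 120 days in).
July 2, 2046 is 687 days after the start; 687 ÷ 30 = 22 remainder 27. Last occurrence in the window: #23 on June 5, 2046.
Occurrences #5 through #23: 19 in total.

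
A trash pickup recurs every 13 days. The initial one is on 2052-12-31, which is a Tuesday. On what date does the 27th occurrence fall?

2053-12-04

The 27th occurrence is 26 intervals after the first: 26 × 13 = 338 days after 2052-12-31.
December has 31 days — 0 days to the end of December leaves 338.
January has 31 days (307 left).
February has 28 days (279 left).
March has 31 days (248 left).
April has 30 days (218 left).
May has 31 days (187 left).
June has 30 days (157 left).
July has 31 days (126 left).
August has 31 days (95 left).
September has 30 days (65 left).
October has 31 days (34 left).
November has 30 days (4 left).
4 days into December → 2053-12-04.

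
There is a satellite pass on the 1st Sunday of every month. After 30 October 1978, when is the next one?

October 1978 starts on a Sunday, so its 1st Sunday is 1 October 1978.
That is not after 30 October 1978, so look at November 1978.
November 1978 starts on a Wednesday, so its 1st Sunday is 5 November 1978 (4 days in).

5 November 1978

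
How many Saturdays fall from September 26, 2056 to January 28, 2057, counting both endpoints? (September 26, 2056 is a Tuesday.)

September 26, 2056 is a Tuesday; the first Saturday on or after it is September 30, 2056 (4 days later).
From September 30, 2056 to January 28, 2057: 0 + 31 + 30 + 31 + 28 = 120 days (rest of September, October, November, December, January).
120 ÷ 7 = 17 full weeks with remainder 1, so 17 more Saturdays after the first → 18.

18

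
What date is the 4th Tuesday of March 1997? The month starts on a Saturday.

March 1997 begins on a Saturday, so the first Tuesday is March 4 (3 days later).
The 4th Tuesday is 3 weeks later: 4 + 21 = 25.

March 25, 1997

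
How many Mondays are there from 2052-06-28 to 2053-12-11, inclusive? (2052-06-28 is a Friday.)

2052-06-28 is a Friday; the first Monday on or after it is 2052-07-01 (3 days later).
From 2052-07-01 to 2053-12-11: 183 + 345 = 528 days (rest of 2052, to 2053-12-11 in 2053).
528 ÷ 7 = 75 full weeks with remainder 3, so 75 more Mondays after the first → 76.

76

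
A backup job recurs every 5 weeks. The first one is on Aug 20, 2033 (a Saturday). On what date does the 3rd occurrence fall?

The 3rd occurrence is 2 intervals after the first: 2 × 35 = 70 days after Aug 20, 2033.
Aug has 31 days — 11 days to the end of Aug leaves 59.
Sep has 30 days (29 left).
29 days into Oct → Oct 29, 2033.

Oct 29, 2033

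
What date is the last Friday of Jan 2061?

Jan 28, 2061

The first Friday of Jan 2061 is Jan 7.
Jan 2061 has 31 days. Adding weeks: 7, 14, 21, 28 — the last one ≤ 31 is the 28th.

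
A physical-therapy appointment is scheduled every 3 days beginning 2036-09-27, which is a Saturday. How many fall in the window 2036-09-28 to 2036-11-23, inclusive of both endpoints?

Occurrences land 3·i days after 2036-09-27 for i = 0, 1, 2, …
2036-09-28 is 1 day after the start; 1 ÷ 3 = 0 remainder 1; since the remainder is 1, round up to i = 1. First occurrence in the window: #2 on 2036-09-30 (1×3 = 3 days in).
2036-11-23 is 57 days after the start; 57 ÷ 3 = 19 remainder 0. Last occurrence in the window: #20 on 2036-11-23.
Occurrences #2 through #20: 19 in total.

19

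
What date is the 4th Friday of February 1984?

24 February 1984

The first Friday of February 1984 is February 3.
The 4th Friday is 3 weeks later: 3 + 21 = 24.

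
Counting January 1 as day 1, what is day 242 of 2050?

30 August 2050

January has 31 days (242 − 31 = 211 remain).
February has 28 days (211 − 28 = 183 remain).
March has 31 days (183 − 31 = 152 remain).
April has 30 days (152 − 30 = 122 remain).
May has 31 days (122 − 31 = 91 remain).
June has 30 days (91 − 30 = 61 remain).
July has 31 days (61 − 31 = 30 remain).
30 into August → August 30.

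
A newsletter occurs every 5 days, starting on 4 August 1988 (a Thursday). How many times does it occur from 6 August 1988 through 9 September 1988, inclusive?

Occurrences land 5·i days after 4 August 1988 for i = 0, 1, 2, …
6 August 1988 is 2 days after the start; 2 ÷ 5 = 0 remainder 2; since the remainder is 2, round up to i = 1. First occurrence in the window: #2 on 9 August 1988 (1×5 = 5 days in).
9 September 1988 is 36 days after the start; 36 ÷ 5 = 7 remainder 1. Last occurrence in the window: #8 on 8 September 1988.
Occurrences #2 through #8: 7 in total.

7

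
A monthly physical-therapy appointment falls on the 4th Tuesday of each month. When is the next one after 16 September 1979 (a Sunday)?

25 September 1979

September 1979 starts on a Saturday; its first Tuesday is the 4th, so the 4th Tuesday is the 25th — 25 September 1979.
25 September 1979 is after 16 September 1979, so that is the next one.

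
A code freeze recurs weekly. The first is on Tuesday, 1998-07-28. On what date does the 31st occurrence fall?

The 31st occurrence is 30 intervals after the first: 30 × 7 = 210 days after 1998-07-28.
July has 31 days — 3 days to the end of July leaves 207.
August has 31 days (176 left).
September has 30 days (146 left).
October has 31 days (115 left).
November has 30 days (85 left).
December has 31 days (54 left).
January has 31 days (23 left).
23 days into February → 1999-02-23.

1999-02-23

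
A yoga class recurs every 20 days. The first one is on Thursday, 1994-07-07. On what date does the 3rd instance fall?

The 3rd occurrence is 2 intervals after the first: 2 × 20 = 40 days after 1994-07-07.
July has 31 days — 24 days to the end of July leaves 16.
16 days into August → 1994-08-16.

1994-08-16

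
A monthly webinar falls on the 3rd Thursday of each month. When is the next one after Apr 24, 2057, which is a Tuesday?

Apr 2057 starts on a Sunday; its first Thursday is the 5th, so the 3rd Thursday is the 19th — Apr 19, 2057.
That is not after Apr 24, 2057, so look at May 2057.
May 2057 starts on a Tuesday; its first Thursday is the 3rd, so the 3rd Thursday is the 17th — May 17, 2057.

May 17, 2057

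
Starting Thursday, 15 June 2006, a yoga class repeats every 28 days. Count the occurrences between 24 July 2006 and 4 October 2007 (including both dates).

Occurrences land 28·i days after 15 June 2006 for i = 0, 1, 2, …
24 July 2006 is 39 days after the start; 39 ÷ 28 = 1 remainder 11; since the remainder is 11, round up to i = 2. First occurrence in the window: #3 on 10 August 2006 (2×28 = 56 days in).
4 October 2007 is 476 days after the start; 476 ÷ 28 = 17 remainder 0. Last occurrence in the window: #18 on 4 October 2007.
Occurrences #3 through #18: 16 in total.

16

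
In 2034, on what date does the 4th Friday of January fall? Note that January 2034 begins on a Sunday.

27 January 2034

January 2034 begins on a Sunday, so the first Friday is January 6 (5 days later).
The 4th Friday is 3 weeks later: 6 + 21 = 27.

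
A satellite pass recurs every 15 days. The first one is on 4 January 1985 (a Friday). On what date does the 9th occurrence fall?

The 9th occurrence is 8 intervals after the first: 8 × 15 = 120 days after 4 January 1985.
January has 31 days — 27 days to the end of January leaves 93.
February has 28 days (65 left).
March has 31 days (34 left).
April has 30 days (4 left).
4 days into May → 4 May 1985.

4 May 1985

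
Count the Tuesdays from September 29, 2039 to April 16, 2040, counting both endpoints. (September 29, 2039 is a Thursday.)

28

September 29, 2039 is a Thursday; the first Tuesday on or after it is October 4, 2039 (5 days later).
From October 4, 2039 to April 16, 2040: 27 + 30 + 31 + 31 + 29 + 31 + 16 = 195 days (rest of October, November, December, January, February, March, April).
195 ÷ 7 = 27 full weeks with remainder 6, so 27 more Tuesdays after the first → 28.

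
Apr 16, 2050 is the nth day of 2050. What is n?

106

Days in months before Apr: 31 + 28 + 31 = 90.
Plus 16 days into Apr → day 106.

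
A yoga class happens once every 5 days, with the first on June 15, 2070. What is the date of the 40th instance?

December 27, 2070

The 40th occurrence is 39 intervals after the first: 39 × 5 = 195 days after June 15, 2070.
June has 30 days — 15 days to the end of June leaves 180.
July has 31 days (149 left).
August has 31 days (118 left).
September has 30 days (88 left).
October has 31 days (57 left).
November has 30 days (27 left).
27 days into December → December 27, 2070.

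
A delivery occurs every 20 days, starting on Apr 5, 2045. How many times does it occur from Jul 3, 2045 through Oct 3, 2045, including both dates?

5

Occurrences land 20·i days after Apr 5, 2045 for i = 0, 1, 2, …
Jul 3, 2045 is 89 days after the start; 89 ÷ 20 = 4 remainder 9; since the remainder is 9, round up to i = 5. First occurrence in the window: #6 on Jul 14, 2045 (5×20 = 100 days in).
Oct 3, 2045 is 181 days after the start; 181 ÷ 20 = 9 remainder 1. Last occurrence in the window: #10 on Oct 2, 2045.
Occurrences #6 through #10: 5 in total.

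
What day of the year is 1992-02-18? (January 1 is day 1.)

49

Days in months before February: 31 = 31.
Plus 18 days into February → day 49.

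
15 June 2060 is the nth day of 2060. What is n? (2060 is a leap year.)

167

Days in months before June: 31 + 29 + 31 + 30 + 31 = 152.
Plus 15 days into June → day 167.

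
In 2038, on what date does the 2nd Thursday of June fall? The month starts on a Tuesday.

10 June 2038

June 2038 begins on a Tuesday, so the first Thursday is June 3 (2 days later).
The 2nd Thursday is 1 weeks later: 3 + 7 = 10.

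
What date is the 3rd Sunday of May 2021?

May 2021 begins on a Saturday, so the first Sunday is May 2 (1 day later).
The 3rd Sunday is 2 weeks later: 2 + 14 = 16.

16 May 2021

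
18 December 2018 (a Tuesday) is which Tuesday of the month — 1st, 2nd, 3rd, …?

3rd

Day 18 falls in week ⌈18/7⌉ of the month.
Days 1–7 hold the 1st Tuesday, 8–14 the 2nd, 15–21 the 3rd, 22–28 the 4th, 29–31 the 5th.
18 is in the range for the 3rd.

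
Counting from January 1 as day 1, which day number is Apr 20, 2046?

Days in months before Apr: 31 + 28 + 31 = 90.
Plus 20 days into Apr → day 110.

110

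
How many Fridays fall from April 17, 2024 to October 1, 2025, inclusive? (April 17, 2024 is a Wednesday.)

76

April 17, 2024 is a Wednesday; the first Friday on or after it is April 19, 2024 (2 days later).
From April 19, 2024 to October 1, 2025: 256 + 274 = 530 days (rest of 2024, to October 1, 2025 in 2025).
530 ÷ 7 = 75 full weeks with remainder 5, so 75 more Fridays after the first → 76.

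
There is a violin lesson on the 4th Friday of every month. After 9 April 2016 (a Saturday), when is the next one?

22 April 2016

April 2016 starts on a Friday; its first Friday is the 1st, so the 4th Friday is the 22nd — 22 April 2016.
22 April 2016 is after 9 April 2016, so that is the next one.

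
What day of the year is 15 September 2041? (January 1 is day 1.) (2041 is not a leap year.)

258

Days in months before September: 31 + 28 + 31 + 30 + 31 + 30 + 31 + 31 = 243.
Plus 15 days into September → day 258.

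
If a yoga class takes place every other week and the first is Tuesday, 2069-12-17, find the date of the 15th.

The 15th occurrence is 14 intervals after the first: 14 × 14 = 196 days after 2069-12-17.
December has 31 days — 14 days to the end of December leaves 182.
January has 31 days (151 left).
February has 28 days (123 left).
March has 31 days (92 left).
April has 30 days (62 left).
May has 31 days (31 left).
June has 30 days (1 left).
1 day into July → 2070-07-01.

2070-07-01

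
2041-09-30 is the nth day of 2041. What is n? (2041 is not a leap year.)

Days in months before September: 31 + 28 + 31 + 30 + 31 + 30 + 31 + 31 = 243.
Plus 30 days into September → day 273.

273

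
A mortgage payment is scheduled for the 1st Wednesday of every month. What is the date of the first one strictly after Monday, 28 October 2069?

6 November 2069

October 2069 starts on a Tuesday, so its 1st Wednesday is 2 October 2069 (1 day in).
That is not after 28 October 2069, so look at November 2069.
November 2069 starts on a Friday, so its 1st Wednesday is 6 November 2069 (5 days in).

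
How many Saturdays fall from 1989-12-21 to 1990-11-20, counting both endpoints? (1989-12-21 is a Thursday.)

48

1989-12-21 is a Thursday; the first Saturday on or after it is 1989-12-23 (2 days later).
From 1989-12-23 to 1990-11-20: 8 + 324 = 332 days (rest of 1989, to 1990-11-20 in 1990).
332 ÷ 7 = 47 full weeks with remainder 3, so 47 more Saturdays after the first → 48.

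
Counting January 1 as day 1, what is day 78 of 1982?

January has 31 days (78 − 31 = 47 remain).
February has 28 days (47 − 28 = 19 remain).
19 into March → March 19.

19 March 1982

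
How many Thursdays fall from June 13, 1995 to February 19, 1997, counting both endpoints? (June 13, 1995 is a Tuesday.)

June 13, 1995 is a Tuesday; the first Thursday on or after it is June 15, 1995 (2 days later).
From June 15, 1995 to February 19, 1997: 199 + 366 + 50 = 615 days (rest of 1995, 1996, to February 19, 1997 in 1997).
615 ÷ 7 = 87 full weeks with remainder 6, so 87 more Thursdays after the first → 88.

88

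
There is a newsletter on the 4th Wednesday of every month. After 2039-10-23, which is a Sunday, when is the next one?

October 2039 starts on a Saturday; its first Wednesday is the 5th, so the 4th Wednesday is the 26th — 2039-10-26.
2039-10-26 is after 2039-10-23, so that is the next one.

2039-10-26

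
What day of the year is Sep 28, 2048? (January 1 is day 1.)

Days in months before Sep: 31 + 29 + 31 + 30 + 31 + 30 + 31 + 31 = 244.
Plus 28 days into Sep → day 272.

272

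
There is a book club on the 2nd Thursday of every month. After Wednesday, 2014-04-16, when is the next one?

2014-05-08

April 2014 starts on a Tuesday; its first Thursday is the 3rd, so the 2nd Thursday is the 10th — 2014-04-10.
That is not after 2014-04-16, so look at May 2014.
May 2014 starts on a Thursday; its first Thursday is the 1st, so the 2nd Thursday is the 8th — 2014-05-08.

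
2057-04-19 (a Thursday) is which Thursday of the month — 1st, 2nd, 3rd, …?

3rd

Day 19 falls in week ⌈19/7⌉ of the month.
Days 1–7 hold the 1st Thursday, 8–14 the 2nd, 15–21 the 3rd, 22–28 the 4th, 29–31 the 5th.
19 is in the range for the 3rd.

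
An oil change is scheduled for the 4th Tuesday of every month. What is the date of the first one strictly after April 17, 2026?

April 28, 2026

April 2026 starts on a Wednesday; its first Tuesday is the 7th, so the 4th Tuesday is the 28th — April 28, 2026.
April 28, 2026 is after April 17, 2026, so that is the next one.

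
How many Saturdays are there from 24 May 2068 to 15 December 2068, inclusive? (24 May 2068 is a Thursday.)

24 May 2068 is a Thursday; the first Saturday on or after it is 26 May 2068 (2 days later).
From 26 May 2068 to 15 December 2068: 5 + 30 + 31 + 31 + 30 + 31 + 30 + 15 = 203 days (rest of May, June, July, August, September, October, November, December).
203 ÷ 7 = 29 full weeks with remainder 0, so 29 more Saturdays after the first → 30.

30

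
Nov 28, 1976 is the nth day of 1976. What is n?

Days in months before Nov: 31 + 29 + 31 + 30 + 31 + 30 + 31 + 31 + 30 + 31 = 305.
Plus 28 days into Nov → day 333.

333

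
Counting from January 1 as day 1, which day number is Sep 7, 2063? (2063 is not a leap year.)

Days in months before Sep: 31 + 28 + 31 + 30 + 31 + 30 + 31 + 31 = 243.
Plus 7 days into Sep → day 250.

250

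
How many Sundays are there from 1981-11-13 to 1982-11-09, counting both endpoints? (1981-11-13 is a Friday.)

52

1981-11-13 is a Friday; the first Sunday on or after it is 1981-11-15 (2 days later).
From 1981-11-15 to 1982-11-09: 46 + 313 = 359 days (rest of 1981, to 1982-11-09 in 1982).
359 ÷ 7 = 51 full weeks with remainder 2, so 51 more Sundays after the first → 52.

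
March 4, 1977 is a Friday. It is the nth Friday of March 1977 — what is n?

Day 4 falls in week ⌈4/7⌉ of the month.
Days 1–7 hold the 1st Friday, 8–14 the 2nd, 15–21 the 3rd, 22–28 the 4th, 29–31 the 5th.
4 is in the range for the 1st.

1st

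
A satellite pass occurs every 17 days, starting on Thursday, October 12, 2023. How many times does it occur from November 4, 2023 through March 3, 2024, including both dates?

7

Occurrences land 17·i days after October 12, 2023 for i = 0, 1, 2, …
November 4, 2023 is 23 days after the start; 23 ÷ 17 = 1 remainder 6; since the remainder is 6, round up to i = 2. First occurrence in the window: #3 on November 15, 2023 (2×17 = 34 days in).
March 3, 2024 is 143 days after the start; 143 ÷ 17 = 8 remainder 7. Last occurrence in the window: #9 on February 25, 2024.
Occurrences #3 through #9: 7 in total.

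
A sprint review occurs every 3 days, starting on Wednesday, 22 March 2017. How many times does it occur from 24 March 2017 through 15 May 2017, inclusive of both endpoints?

18

Occurrences land 3·i days after 22 March 2017 for i = 0, 1, 2, …
24 March 2017 is 2 days after the start; 2 ÷ 3 = 0 remainder 2; since the remainder is 2, round up to i = 1. First occurrence in the window: #2 on 25 March 2017 (1×3 = 3 days in).
15 May 2017 is 54 days after the start; 54 ÷ 3 = 18 remainder 0. Last occurrence in the window: #19 on 15 May 2017.
Occurrences #2 through #19: 18 in total.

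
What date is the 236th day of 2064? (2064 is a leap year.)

January has 31 days (236 − 31 = 205 remain).
February has 29 days (205 − 29 = 176 remain).
March has 31 days (176 − 31 = 145 remain).
April has 30 days (145 − 30 = 115 remain).
May has 31 days (115 − 31 = 84 remain).
June has 30 days (84 − 30 = 54 remain).
July has 31 days (54 − 31 = 23 remain).
23 into August → August 23.

2064-08-23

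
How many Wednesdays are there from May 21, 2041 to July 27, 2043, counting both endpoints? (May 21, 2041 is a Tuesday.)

May 21, 2041 is a Tuesday; the first Wednesday on or after it is May 22, 2041 (1 day later).
From May 22, 2041 to July 27, 2043: 223 + 365 + 208 = 796 days (rest of 2041, 2042, to July 27, 2043 in 2043).
796 ÷ 7 = 113 full weeks with remainder 5, so 113 more Wednesdays after the first → 114.

114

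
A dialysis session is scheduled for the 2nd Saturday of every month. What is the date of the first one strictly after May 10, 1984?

May 12, 1984

May 1984 starts on a Tuesday; its first Saturday is the 5th, so the 2nd Saturday is the 12th — May 12, 1984.
May 12, 1984 is after May 10, 1984, so that is the next one.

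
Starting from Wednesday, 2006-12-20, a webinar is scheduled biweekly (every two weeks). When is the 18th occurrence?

2007-08-15

The 18th occurrence is 17 intervals after the first: 17 × 14 = 238 days after 2006-12-20.
December has 31 days — 11 days to the end of December leaves 227.
January has 31 days (196 left).
February has 28 days (168 left).
March has 31 days (137 left).
April has 30 days (107 left).
May has 31 days (76 left).
June has 30 days (46 left).
July has 31 days (15 left).
15 days into August → 2007-08-15.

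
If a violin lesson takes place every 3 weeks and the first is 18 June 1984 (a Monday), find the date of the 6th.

The 6th occurrence is 5 intervals after the first: 5 × 21 = 105 days after 18 June 1984.
June has 30 days — 12 days to the end of June leaves 93.
July has 31 days (62 left).
August has 31 days (31 left).
September has 30 days (1 left).
1 day into October → 1 October 1984.

1 October 1984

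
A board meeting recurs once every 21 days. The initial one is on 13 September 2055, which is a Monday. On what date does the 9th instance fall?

28 February 2056

The 9th occurrence is 8 intervals after the first: 8 × 21 = 168 days after 13 September 2055.
September has 30 days — 17 days to the end of September leaves 151.
October has 31 days (120 left).
November has 30 days (90 left).
December has 31 days (59 left).
January has 31 days (28 left).
28 days into February → 28 February 2056.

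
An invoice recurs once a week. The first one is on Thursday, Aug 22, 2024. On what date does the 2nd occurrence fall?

Aug 29, 2024

The 2nd occurrence is 1 interval after the first: 1 × 7 = 7 days after Aug 22, 2024.
7 days later is Aug 29, 2024.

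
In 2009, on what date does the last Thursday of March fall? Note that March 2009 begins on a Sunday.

March 2009 begins on a Sunday, so the first Thursday is March 5 (4 days later).
March 2009 has 31 days. Adding weeks: 5, 12, 19, 26 — the last one ≤ 31 is the 26th.

March 26, 2009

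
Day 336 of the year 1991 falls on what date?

January has 31 days (336 − 31 = 305 remain).
February has 28 days (305 − 28 = 277 remain).
March has 31 days (277 − 31 = 246 remain).
April has 30 days (246 − 30 = 216 remain).
May has 31 days (216 − 31 = 185 remain).
June has 30 days (185 − 30 = 155 remain).
July has 31 days (155 − 31 = 124 remain).
August has 31 days (124 − 31 = 93 remain).
September has 30 days (93 − 30 = 63 remain).
October has 31 days (63 − 31 = 32 remain).
November has 30 days (32 − 30 = 2 remain).
2 into December → December 2.

1991-12-02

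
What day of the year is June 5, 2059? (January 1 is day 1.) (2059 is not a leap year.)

156

Days in months before June: 31 + 28 + 31 + 30 + 31 = 151.
Plus 5 days into June → day 156.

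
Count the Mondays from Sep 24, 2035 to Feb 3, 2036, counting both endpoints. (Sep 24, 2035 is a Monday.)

Sep 24, 2035 is a Monday; the first Monday on or after it is Sep 24, 2035.
From Sep 24, 2035 to Feb 3, 2036: 6 + 31 + 30 + 31 + 31 + 3 = 132 days (rest of Sep, Oct, Nov, Dec, Jan, Feb).
132 ÷ 7 = 18 full weeks with remainder 6, so 18 more Mondays after the first → 19.

19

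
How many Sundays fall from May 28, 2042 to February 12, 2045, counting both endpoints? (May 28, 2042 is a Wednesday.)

142

May 28, 2042 is a Wednesday; the first Sunday on or after it is June 1, 2042 (4 days later).
From June 1, 2042 to February 12, 2045: 213 + 365 + 366 + 43 = 987 days (rest of 2042, 2043, 2044, to February 12, 2045 in 2045).
987 ÷ 7 = 141 full weeks with remainder 0, so 141 more Sundays after the first → 142.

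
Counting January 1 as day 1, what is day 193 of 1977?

1977-07-12

January has 31 days (193 − 31 = 162 remain).
February has 28 days (162 − 28 = 134 remain).
March has 31 days (134 − 31 = 103 remain).
April has 30 days (103 − 30 = 73 remain).
May has 31 days (73 − 31 = 42 remain).
June has 30 days (42 − 30 = 12 remain).
12 into July → July 12.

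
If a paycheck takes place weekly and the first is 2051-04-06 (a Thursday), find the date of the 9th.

2051-06-01

The 9th occurrence is 8 intervals after the first: 8 × 7 = 56 days after 2051-04-06.
April has 30 days — 24 days to the end of April leaves 32.
May has 31 days (1 left).
1 day into June → 2051-06-01.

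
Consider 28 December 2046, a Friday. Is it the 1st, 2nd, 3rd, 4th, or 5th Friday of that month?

Day 28 falls in week ⌈28/7⌉ of the month.
Days 1–7 hold the 1st Friday, 8–14 the 2nd, 15–21 the 3rd, 22–28 the 4th, 29–31 the 5th.
28 is in the range for the 4th.

4th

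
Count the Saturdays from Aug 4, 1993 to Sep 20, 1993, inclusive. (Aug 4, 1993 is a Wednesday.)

Aug 4, 1993 is a Wednesday; the first Saturday on or after it is Aug 7, 1993 (3 days later).
From Aug 7, 1993 to Sep 20, 1993: 24 + 20 = 44 days (rest of Aug, Sep).
44 ÷ 7 = 6 full weeks with remainder 2, so 6 more Saturdays after the first → 7.

7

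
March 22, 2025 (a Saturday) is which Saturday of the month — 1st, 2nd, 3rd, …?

Day 22 falls in week ⌈22/7⌉ of the month.
Days 1–7 hold the 1st Saturday, 8–14 the 2nd, 15–21 the 3rd, 22–28 the 4th, 29–31 the 5th.
22 is in the range for the 4th.

4th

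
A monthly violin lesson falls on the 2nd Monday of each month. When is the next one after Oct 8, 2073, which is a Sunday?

Oct 2073 starts on a Sunday; its first Monday is the 2nd, so the 2nd Monday is the 9th — Oct 9, 2073.
Oct 9, 2073 is after Oct 8, 2073, so that is the next one.

Oct 9, 2073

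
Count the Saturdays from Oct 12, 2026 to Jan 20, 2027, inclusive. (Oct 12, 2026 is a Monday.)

14

Oct 12, 2026 is a Monday; the first Saturday on or after it is Oct 17, 2026 (5 days later).
From Oct 17, 2026 to Jan 20, 2027: 14 + 30 + 31 + 20 = 95 days (rest of Oct, Nov, Dec, Jan).
95 ÷ 7 = 13 full weeks with remainder 4, so 13 more Saturdays after the first → 14.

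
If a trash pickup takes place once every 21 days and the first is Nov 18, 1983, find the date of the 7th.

Mar 23, 1984

The 7th occurrence is 6 intervals after the first: 6 × 21 = 126 days after Nov 18, 1983.
Nov has 30 days — 12 days to the end of Nov leaves 114.
Dec has 31 days (83 left).
Jan has 31 days (52 left).
Feb has 29 days (23 left).
23 days into Mar → Mar 23, 1984.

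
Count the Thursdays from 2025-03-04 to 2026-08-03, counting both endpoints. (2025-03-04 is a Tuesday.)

74

2025-03-04 is a Tuesday; the first Thursday on or after it is 2025-03-06 (2 days later).
From 2025-03-06 to 2026-08-03: 300 + 215 = 515 days (rest of 2025, to 2026-08-03 in 2026).
515 ÷ 7 = 73 full weeks with remainder 4, so 73 more Thursdays after the first → 74.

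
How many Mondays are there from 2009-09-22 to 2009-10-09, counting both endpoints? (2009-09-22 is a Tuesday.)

2

2009-09-22 is a Tuesday; the first Monday on or after it is 2009-09-28 (6 days later).
From 2009-09-28 to 2009-10-09: 2 + 9 = 11 days (rest of September, October).
11 ÷ 7 = 1 full weeks with remainder 4, so 1 more Mondays after the first → 2.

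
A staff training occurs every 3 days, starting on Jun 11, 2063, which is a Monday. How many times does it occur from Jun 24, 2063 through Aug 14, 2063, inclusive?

Occurrences land 3·i days after Jun 11, 2063 for i = 0, 1, 2, …
Jun 24, 2063 is 13 days after the start; 13 ÷ 3 = 4 remainder 1; since the remainder is 1, round up to i = 5. First occurrence in the window: #6 on Jun 26, 2063 (5×3 = 15 days in).
Aug 14, 2063 is 64 days after the start; 64 ÷ 3 = 21 remainder 1. Last occurrence in the window: #22 on Aug 13, 2063.
Occurrences #6 through #22: 17 in total.

17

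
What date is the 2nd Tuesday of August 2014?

12 August 2014

The first Tuesday of August 2014 is August 5.
The 2nd Tuesday is 1 weeks later: 5 + 7 = 12.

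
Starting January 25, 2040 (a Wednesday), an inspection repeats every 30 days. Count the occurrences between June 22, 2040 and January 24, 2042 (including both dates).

Occurrences land 30·i days after January 25, 2040 for i = 0, 1, 2, …
June 22, 2040 is 149 days after the start; 149 ÷ 30 = 4 remainder 29; since the remainder is 29, round up to i = 5. First occurrence in the window: #6 on June 23, 2040 (5×30 = 150 days in).
January 24, 2042 is 730 days after the start; 730 ÷ 30 = 24 remainder 10. Last occurrence in the window: #25 on January 14, 2042.
Occurrences #6 through #25: 20 in total.

20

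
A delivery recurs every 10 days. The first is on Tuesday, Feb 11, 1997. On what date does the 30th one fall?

Nov 28, 1997

The 30th occurrence is 29 intervals after the first: 29 × 10 = 290 days after Feb 11, 1997.
Feb has 28 days — 17 days to the end of Feb leaves 273.
Mar has 31 days (242 left).
Apr has 30 days (212 left).
May has 31 days (181 left).
Jun has 30 days (151 left).
Jul has 31 days (120 left).
Aug has 31 days (89 left).
Sep has 30 days (59 left).
Oct has 31 days (28 left).
28 days into Nov → Nov 28, 1997.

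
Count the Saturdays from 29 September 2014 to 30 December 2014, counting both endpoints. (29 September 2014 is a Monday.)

29 September 2014 is a Monday; the first Saturday on or after it is 4 October 2014 (5 days later).
From 4 October 2014 to 30 December 2014: 27 + 30 + 30 = 87 days (rest of October, November, December).
87 ÷ 7 = 12 full weeks with remainder 3, so 12 more Saturdays after the first → 13.

13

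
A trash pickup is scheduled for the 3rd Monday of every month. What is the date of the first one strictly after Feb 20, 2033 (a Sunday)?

Feb 21, 2033

Feb 2033 starts on a Tuesday; its first Monday is the 7th, so the 3rd Monday is the 21st — Feb 21, 2033.
Feb 21, 2033 is after Feb 20, 2033, so that is the next one.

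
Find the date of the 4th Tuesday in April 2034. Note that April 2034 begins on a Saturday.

April 2034 begins on a Saturday, so the first Tuesday is April 4 (3 days later).
The 4th Tuesday is 3 weeks later: 4 + 21 = 25.

2034-04-25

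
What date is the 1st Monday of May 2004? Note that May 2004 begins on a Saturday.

May 2004 begins on a Saturday, so the first Monday is May 3 (2 days later).

3 May 2004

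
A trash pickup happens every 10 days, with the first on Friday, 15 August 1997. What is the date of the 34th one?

11 July 1998

The 34th occurrence is 33 intervals after the first: 33 × 10 = 330 days after 15 August 1997.
August has 31 days — 16 days to the end of August leaves 314.
September has 30 days (284 left).
October has 31 days (253 left).
November has 30 days (223 left).
December has 31 days (192 left).
January has 31 days (161 left).
February has 28 days (133 left).
March has 31 days (102 left).
April has 30 days (72 left).
May has 31 days (41 left).
June has 30 days (11 left).
11 days into July → 11 July 1998.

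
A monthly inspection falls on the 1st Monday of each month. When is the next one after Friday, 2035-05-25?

2035-06-04

May 2035 starts on a Tuesday, so its 1st Monday is 2035-05-07 (6 days in).
That is not after 2035-05-25, so look at June 2035.
June 2035 starts on a Friday, so its 1st Monday is 2035-06-04 (3 days in).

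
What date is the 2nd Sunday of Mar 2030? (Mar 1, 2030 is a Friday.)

Mar 10, 2030

Mar 2030 begins on a Friday, so the first Sunday is Mar 3 (2 days later).
The 2nd Sunday is 1 weeks later: 3 + 7 = 10.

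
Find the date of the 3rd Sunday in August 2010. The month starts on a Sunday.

15 August 2010

August 2010 begins on a Sunday, so the first Sunday is August 1.
The 3rd Sunday is 2 weeks later: 1 + 14 = 15.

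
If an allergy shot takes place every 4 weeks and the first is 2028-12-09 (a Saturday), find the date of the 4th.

The 4th occurrence is 3 intervals after the first: 3 × 28 = 84 days after 2028-12-09.
December has 31 days — 22 days to the end of December leaves 62.
January has 31 days (31 left).
February has 28 days (3 left).
3 days into March → 2029-03-03.

2029-03-03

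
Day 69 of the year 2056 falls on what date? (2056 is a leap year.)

January has 31 days (69 − 31 = 38 remain).
February has 29 days (38 − 29 = 9 remain).
9 into March → March 9.

March 9, 2056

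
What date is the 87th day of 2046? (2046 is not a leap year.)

January has 31 days (87 − 31 = 56 remain).
February has 28 days (56 − 28 = 28 remain).
28 into March → March 28.

March 28, 2046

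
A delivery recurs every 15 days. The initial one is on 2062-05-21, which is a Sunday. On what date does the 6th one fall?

2062-08-04

The 6th occurrence is 5 intervals after the first: 5 × 15 = 75 days after 2062-05-21.
May has 31 days — 10 days to the end of May leaves 65.
June has 30 days (35 left).
July has 31 days (4 left).
4 days into August → 2062-08-04.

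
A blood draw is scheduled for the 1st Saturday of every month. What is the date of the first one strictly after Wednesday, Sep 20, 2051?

Sep 2051 starts on a Friday, so its 1st Saturday is Sep 2, 2051 (1 day in).
That is not after Sep 20, 2051, so look at Oct 2051.
Oct 2051 starts on a Sunday, so its 1st Saturday is Oct 7, 2051 (6 days in).

Oct 7, 2051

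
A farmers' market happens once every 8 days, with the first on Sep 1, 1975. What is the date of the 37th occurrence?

Jun 15, 1976

The 37th occurrence is 36 intervals after the first: 36 × 8 = 288 days after Sep 1, 1975.
Sep has 30 days — 29 days to the end of Sep leaves 259.
Oct has 31 days (228 left).
Nov has 30 days (198 left).
Dec has 31 days (167 left).
Jan has 31 days (136 left).
Feb has 29 days (107 left).
Mar has 31 days (76 left).
Apr has 30 days (46 left).
May has 31 days (15 left).
15 days into Jun → Jun 15, 1976.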